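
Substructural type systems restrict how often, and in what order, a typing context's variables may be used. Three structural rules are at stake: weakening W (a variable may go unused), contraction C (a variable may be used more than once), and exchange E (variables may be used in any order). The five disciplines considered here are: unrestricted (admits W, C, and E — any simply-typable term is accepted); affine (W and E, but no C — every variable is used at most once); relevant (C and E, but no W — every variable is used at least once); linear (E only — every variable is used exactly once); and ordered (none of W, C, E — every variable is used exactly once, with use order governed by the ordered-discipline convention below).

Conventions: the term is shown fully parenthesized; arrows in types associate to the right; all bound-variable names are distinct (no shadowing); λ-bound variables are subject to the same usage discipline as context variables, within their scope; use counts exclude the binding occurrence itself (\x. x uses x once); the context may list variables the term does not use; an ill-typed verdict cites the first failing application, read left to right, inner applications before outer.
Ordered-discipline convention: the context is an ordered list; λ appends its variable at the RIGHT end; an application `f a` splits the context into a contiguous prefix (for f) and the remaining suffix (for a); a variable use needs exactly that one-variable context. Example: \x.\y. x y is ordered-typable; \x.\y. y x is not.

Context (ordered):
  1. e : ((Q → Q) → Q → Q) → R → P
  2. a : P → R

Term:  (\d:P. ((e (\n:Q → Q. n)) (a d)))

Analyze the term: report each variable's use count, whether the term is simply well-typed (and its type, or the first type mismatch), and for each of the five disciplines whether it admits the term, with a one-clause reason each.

use counts: e=1; a=1; d [bound]=1; n [bound]=1
use order (left to right): e, n, a, d
typing: ✓ — P → P
ordered: ✓ — e, a, d, n: once each, no exchange needed
linear: ✓ — exactly-once usage across e, a, d, n
affine: ✓ — none of e, a, d, n used more than once
relevant: ✓ — none of e, a, d, n goes unused
unrestricted: ✓ — type-checks (P → P) and nothing is barred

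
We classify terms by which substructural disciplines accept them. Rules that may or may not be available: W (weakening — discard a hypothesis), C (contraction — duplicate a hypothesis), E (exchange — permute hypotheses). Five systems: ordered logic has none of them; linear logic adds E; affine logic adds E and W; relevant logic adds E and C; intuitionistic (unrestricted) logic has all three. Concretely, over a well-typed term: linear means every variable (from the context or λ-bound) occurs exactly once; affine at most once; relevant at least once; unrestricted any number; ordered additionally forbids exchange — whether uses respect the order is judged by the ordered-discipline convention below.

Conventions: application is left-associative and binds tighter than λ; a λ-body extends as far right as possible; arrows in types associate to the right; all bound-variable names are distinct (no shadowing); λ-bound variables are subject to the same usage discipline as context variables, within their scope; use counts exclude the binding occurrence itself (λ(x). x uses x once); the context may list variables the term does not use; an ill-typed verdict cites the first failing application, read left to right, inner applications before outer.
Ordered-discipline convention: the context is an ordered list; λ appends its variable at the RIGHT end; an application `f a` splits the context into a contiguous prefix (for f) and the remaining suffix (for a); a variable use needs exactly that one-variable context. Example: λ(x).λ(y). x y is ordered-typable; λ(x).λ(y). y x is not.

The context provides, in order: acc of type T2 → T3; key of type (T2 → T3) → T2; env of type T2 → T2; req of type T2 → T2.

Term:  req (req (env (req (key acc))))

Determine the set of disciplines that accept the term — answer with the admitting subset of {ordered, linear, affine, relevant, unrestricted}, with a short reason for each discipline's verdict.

admitting disciplines: relevant, unrestricted
use counts: acc: 1; key: 1; env: 1; req: 3
order of uses: req, req, env, req, key, acc
typing: well-typed — term : T2
ordered: ✗, repeated use of req ×3
linear: ✗, repeated use of req ×3
affine: ✗, repeated use of req ×3
relevant: ✓, every one of acc, key, env, req appears
unrestricted: ✓, well-typed at T2; no restrictions here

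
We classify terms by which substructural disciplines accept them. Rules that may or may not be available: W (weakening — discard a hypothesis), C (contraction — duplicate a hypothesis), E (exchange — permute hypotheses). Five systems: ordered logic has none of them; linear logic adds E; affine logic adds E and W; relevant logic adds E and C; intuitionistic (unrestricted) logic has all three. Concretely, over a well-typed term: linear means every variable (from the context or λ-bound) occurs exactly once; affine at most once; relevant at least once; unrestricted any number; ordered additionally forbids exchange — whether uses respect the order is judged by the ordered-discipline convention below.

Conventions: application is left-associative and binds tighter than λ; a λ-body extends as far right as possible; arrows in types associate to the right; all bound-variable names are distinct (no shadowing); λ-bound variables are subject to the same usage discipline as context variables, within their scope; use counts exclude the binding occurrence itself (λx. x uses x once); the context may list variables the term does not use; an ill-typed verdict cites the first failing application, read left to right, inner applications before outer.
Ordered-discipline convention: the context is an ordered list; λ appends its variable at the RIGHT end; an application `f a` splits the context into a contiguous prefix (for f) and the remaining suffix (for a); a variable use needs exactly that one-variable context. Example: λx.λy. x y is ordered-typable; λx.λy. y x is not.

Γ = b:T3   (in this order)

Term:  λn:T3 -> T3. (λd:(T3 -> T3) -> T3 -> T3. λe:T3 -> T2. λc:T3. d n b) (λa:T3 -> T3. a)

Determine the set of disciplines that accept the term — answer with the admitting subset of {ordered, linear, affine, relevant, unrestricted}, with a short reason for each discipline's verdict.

accepted by: affine, unrestricted
variable uses: b=1; n [bound]=1; d [bound]=1; e [bound]=0; c [bound]=0; a [bound]=1
left-to-right use order: d, n, b, a
typing: the term checks, with type (T3 -> T3) -> (T3 -> T2) -> T3 -> T3
ordered: ✗, e, c left unused
linear: ✗, e, c left unused
affine: ✓, no duplicate uses among b, n, d, e, c, a
relevant: ✗, e, c left unused
unrestricted: ✓, well-typed at (T3 -> T3) -> (T3 -> T2) -> T3 -> T3; no restrictions here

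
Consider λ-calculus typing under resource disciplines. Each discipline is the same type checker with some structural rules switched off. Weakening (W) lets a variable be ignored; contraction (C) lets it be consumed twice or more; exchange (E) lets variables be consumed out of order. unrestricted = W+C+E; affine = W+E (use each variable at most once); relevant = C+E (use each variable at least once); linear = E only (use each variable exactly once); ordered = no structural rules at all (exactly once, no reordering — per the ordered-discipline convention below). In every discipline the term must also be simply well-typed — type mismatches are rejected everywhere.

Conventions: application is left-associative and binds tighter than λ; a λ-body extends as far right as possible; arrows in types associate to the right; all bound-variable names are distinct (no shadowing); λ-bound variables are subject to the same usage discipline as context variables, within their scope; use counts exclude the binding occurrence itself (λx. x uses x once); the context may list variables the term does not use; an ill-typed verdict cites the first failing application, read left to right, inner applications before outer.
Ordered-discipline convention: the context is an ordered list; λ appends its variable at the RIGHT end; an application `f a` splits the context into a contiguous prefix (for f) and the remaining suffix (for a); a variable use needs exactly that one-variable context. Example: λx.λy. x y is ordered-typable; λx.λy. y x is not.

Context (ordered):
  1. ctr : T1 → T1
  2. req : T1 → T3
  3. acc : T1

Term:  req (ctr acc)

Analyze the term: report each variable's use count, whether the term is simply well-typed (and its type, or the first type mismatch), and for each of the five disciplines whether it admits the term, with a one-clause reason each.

variable uses: ctr: 1; req: 1; acc: 1
order of uses: req, ctr, acc
typing: ✓ — T3
ordered: ✗, needs exchange: uses follow req, ctr, acc
linear: ✓, each of ctr, req, acc used exactly once
affine: ✓, ctr, req, acc: no repeats, contraction unneeded
relevant: ✓, at least one use each (ctr, req, acc)
unrestricted: ✓, well-typed at T3; no restrictions here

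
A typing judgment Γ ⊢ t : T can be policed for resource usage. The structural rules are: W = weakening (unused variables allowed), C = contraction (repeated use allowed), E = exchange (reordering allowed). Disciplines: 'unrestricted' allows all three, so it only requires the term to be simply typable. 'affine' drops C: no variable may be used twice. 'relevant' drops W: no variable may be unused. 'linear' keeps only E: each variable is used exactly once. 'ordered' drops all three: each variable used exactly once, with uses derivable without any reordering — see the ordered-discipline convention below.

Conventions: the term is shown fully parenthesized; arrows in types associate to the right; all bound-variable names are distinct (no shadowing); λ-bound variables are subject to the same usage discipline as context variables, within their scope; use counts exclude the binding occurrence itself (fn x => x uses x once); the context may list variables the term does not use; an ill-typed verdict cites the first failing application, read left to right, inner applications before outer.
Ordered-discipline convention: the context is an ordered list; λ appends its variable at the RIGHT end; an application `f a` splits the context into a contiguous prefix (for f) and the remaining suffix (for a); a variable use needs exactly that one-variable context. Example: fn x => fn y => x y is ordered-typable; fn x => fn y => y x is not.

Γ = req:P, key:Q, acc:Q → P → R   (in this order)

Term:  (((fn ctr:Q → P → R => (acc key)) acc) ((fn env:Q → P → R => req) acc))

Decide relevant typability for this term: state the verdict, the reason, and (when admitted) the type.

no — ctr, env never used (weakening)
counts: req: 1×, key: 1×, acc: 3×, ctr (λ-bound): 0×, env (λ-bound): 0×
left-to-right use order: acc, key, acc, req, acc
typing: the term checks, with type R
per-discipline verdicts: ordered ✗; linear ✗; affine ✗; relevant ✗; unrestricted ✓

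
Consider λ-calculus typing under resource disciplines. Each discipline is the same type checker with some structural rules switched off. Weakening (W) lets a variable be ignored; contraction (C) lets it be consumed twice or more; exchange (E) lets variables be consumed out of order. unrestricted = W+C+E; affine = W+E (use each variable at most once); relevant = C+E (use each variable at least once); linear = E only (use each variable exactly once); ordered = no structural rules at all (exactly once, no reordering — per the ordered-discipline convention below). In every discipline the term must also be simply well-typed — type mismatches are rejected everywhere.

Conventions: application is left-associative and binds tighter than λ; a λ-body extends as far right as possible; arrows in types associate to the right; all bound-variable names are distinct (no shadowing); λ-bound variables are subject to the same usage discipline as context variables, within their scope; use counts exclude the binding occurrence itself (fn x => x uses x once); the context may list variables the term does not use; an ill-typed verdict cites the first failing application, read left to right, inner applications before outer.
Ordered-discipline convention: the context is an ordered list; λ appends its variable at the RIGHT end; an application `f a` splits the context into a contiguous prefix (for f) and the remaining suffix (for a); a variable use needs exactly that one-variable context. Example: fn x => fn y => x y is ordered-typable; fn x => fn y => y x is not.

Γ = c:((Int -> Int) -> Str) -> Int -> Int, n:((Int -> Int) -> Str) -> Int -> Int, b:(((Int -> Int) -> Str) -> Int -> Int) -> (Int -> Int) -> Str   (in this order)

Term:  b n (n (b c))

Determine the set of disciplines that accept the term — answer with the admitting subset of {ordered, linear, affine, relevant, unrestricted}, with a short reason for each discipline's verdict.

admitted by: relevant, unrestricted
usage: c=1, n=2, b=2
use order (left to right): b, n, n, b, c
typing: well-typed — term : Str
ordered: ✗, needs contraction — n ×2, b ×2
linear: ✗, needs contraction — n ×2, b ×2
affine: ✗, needs contraction — n ×2, b ×2
relevant: ✓, at least one use each (c, n, b)
unrestricted: ✓, well-typed at Str; no restrictions here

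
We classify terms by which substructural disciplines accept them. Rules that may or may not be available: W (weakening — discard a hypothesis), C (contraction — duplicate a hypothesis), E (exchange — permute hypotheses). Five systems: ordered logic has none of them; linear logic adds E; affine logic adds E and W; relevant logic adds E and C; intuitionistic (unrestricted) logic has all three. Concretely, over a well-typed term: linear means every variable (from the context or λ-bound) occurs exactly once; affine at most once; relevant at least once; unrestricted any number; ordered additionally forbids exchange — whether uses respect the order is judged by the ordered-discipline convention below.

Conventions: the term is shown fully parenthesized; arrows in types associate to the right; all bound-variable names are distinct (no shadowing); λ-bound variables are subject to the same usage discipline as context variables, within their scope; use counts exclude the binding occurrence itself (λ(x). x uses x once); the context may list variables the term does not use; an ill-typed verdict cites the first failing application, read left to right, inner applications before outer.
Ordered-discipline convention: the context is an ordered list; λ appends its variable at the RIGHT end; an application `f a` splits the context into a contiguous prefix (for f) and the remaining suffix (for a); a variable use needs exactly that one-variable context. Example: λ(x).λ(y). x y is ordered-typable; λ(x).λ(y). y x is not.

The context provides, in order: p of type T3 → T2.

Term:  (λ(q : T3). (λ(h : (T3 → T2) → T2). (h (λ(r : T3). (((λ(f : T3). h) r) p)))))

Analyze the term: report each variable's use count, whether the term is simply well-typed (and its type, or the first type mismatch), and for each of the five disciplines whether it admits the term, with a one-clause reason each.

use counts: p: 1×; q (λ-bound): 0×; h (λ-bound): 2×; r (λ-bound): 1×; f (λ-bound): 0×
use order (left to right): h, h, r, p
typing: ✓ — T3 → ((T3 → T2) → T2) → T2
ordered ✗ (needs contraction — h ×2; q, f never used (weakening))
linear ✗ (needs contraction — h ×2; q, f never used (weakening))
affine ✗ (needs contraction — h ×2)
relevant ✗ (q, f never used (weakening))
unrestricted ✓ (typability at T3 → ((T3 → T2) → T2) → T2 is all that's needed)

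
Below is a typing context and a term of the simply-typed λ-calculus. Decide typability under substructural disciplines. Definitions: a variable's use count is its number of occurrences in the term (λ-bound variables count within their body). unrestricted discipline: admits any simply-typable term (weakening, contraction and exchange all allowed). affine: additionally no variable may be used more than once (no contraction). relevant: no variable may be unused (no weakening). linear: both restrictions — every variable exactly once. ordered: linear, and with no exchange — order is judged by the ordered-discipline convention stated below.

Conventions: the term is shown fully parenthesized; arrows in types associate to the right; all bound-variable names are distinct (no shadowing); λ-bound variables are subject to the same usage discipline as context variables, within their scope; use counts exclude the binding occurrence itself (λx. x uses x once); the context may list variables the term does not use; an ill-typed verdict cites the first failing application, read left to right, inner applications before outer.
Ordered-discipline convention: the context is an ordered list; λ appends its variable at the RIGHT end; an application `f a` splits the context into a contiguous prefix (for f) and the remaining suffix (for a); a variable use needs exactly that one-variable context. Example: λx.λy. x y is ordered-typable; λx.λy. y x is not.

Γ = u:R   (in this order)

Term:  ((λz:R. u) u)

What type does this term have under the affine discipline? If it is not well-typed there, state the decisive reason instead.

not well-typed under affine — needs contraction — u ×2
variable uses: u ×2; z [bound] ×0
order of uses: u, u
typing: well-typed at R
summary: ordered ✗ | linear ✗ | affine ✗ | relevant ✗ | unrestricted ✓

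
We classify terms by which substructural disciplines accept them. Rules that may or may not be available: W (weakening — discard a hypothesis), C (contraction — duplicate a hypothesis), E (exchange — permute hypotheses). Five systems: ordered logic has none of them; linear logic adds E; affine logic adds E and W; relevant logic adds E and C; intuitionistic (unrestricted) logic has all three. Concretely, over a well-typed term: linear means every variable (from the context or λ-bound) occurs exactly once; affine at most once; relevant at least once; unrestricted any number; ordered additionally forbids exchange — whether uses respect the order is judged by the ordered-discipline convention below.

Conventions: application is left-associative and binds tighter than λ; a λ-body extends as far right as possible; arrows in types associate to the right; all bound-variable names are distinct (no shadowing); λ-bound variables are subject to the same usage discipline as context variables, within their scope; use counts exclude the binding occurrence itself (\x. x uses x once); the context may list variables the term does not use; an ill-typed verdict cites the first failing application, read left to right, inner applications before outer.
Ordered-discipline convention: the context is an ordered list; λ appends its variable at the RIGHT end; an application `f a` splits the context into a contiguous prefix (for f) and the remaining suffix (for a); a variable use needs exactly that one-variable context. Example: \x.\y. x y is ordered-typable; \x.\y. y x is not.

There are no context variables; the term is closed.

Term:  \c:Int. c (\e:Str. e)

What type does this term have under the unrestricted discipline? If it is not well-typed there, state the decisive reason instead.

not well-typed under unrestricted — the type mismatch rejects it
use counts: c [bound]: 1×; e [bound]: 1×
left-to-right use order: c, e
typing: ill-typed: applying a non-function (Int)
per-discipline verdicts: ordered ✗, linear ✗, affine ✗, relevant ✗, unrestricted ✗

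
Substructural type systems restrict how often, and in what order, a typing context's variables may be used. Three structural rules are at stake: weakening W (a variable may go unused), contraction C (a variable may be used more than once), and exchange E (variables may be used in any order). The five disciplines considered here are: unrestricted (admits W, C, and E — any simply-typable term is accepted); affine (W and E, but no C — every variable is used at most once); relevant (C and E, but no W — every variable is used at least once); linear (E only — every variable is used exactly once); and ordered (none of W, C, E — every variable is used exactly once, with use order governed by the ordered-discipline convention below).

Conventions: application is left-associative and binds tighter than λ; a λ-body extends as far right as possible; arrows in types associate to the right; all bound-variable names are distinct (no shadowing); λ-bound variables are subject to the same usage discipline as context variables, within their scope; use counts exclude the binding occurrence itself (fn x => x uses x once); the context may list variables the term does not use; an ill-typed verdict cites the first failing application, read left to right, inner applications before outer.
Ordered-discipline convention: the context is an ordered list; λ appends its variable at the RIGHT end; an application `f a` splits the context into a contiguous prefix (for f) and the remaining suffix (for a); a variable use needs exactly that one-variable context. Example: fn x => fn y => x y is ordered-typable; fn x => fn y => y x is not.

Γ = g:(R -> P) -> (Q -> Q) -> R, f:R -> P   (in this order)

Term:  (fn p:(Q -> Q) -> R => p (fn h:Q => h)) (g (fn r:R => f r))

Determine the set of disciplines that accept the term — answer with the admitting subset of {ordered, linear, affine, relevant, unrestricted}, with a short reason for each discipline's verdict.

admitting disciplines: ordered, linear, affine, relevant, unrestricted
counts: g: 1×; f: 1×; p (bound): 1×; h (bound): 1×; r (bound): 1×
use order (left to right): p, h, g, f, r
typing: well-typed at R
ordered: ✓ — single-use (g, f, p, h, r), ordered derivation ok
linear: ✓ — single use per variable (g, f, p, h, r)
affine: ✓ — none of g, f, p, h, r used more than once
relevant: ✓ — none of g, f, p, h, r goes unused
unrestricted: ✓ — typability at R is all that's needed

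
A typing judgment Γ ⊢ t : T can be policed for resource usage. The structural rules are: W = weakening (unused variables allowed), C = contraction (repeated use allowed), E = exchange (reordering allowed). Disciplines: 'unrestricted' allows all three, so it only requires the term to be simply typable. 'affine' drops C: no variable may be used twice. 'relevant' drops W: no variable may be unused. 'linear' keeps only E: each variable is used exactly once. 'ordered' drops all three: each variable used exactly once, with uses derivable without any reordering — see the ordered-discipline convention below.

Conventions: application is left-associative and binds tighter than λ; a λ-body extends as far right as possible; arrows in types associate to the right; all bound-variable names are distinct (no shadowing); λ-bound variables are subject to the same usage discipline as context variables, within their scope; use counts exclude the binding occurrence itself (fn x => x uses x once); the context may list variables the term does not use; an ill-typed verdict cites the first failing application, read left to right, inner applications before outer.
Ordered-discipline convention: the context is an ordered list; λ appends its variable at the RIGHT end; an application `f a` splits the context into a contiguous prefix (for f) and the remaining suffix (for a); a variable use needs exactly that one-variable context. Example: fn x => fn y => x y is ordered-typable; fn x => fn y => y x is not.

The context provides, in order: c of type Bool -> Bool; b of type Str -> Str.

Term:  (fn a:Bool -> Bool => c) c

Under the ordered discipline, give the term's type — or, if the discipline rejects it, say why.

not well-typed under ordered — needs contraction — c ×2; b, a left unused
usage: c: 2×, b: 0×, a (bound): 0×
use order (left to right): c, c
typing: ✓ — Bool -> Bool
all disciplines: ordered ✗ | linear ✗ | affine ✗ | relevant ✗ | unrestricted ✓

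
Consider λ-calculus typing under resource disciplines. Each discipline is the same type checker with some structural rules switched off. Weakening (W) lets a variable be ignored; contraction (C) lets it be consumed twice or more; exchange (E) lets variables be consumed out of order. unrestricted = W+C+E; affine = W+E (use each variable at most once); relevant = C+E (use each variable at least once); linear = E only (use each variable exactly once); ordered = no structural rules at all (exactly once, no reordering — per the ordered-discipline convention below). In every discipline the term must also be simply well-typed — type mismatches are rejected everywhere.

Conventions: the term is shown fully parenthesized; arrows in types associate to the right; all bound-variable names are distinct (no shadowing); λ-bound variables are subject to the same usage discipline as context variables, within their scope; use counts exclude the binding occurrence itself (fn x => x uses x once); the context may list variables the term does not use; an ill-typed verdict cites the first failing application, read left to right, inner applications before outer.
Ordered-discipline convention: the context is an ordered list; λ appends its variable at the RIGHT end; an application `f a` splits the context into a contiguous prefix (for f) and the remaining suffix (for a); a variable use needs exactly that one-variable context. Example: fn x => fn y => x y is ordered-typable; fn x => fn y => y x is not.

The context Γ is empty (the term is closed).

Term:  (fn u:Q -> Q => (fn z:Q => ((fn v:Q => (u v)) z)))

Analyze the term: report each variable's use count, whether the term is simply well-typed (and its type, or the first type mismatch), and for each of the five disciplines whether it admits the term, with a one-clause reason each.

use counts: u (bound) ×1; z (bound) ×1; v (bound) ×1
uses in reading order: u, v, z
typing: well-typed at (Q -> Q) -> Q -> Q
ordered: ✓ — u, z, v: once each, no exchange needed
linear: ✓ — single use per variable (u, z, v)
affine: ✓ — none of u, z, v used more than once
relevant: ✓ — every one of u, z, v appears
unrestricted: ✓ — well-typed at (Q -> Q) -> Q -> Q; no restrictions here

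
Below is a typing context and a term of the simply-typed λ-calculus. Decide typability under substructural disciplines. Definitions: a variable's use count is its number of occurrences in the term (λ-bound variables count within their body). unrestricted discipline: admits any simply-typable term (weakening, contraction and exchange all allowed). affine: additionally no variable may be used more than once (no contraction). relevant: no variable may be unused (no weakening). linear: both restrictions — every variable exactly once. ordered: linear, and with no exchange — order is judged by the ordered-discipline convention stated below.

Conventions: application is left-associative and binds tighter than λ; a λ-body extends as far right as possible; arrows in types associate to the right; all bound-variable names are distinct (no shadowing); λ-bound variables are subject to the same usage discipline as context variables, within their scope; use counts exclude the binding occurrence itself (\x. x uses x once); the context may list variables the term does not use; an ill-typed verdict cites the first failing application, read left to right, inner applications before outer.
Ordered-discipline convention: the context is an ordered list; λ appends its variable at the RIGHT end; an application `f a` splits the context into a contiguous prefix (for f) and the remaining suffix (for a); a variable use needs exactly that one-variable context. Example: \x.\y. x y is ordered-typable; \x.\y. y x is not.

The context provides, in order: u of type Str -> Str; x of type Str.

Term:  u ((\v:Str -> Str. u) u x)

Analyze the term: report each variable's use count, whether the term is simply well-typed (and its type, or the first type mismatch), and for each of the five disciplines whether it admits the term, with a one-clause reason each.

variable uses: u: 3; x: 1; v (bound): 0
order of uses: u, u, u, x
typing: well-typed at Str
ordered: ✗ — repeated use of u ×3; needs weakening: v unused
linear: ✗ — repeated use of u ×3; needs weakening: v unused
affine: ✗ — repeated use of u ×3
relevant: ✗ — needs weakening: v unused
unrestricted: ✓ — simply typable at Str; W, C, E all held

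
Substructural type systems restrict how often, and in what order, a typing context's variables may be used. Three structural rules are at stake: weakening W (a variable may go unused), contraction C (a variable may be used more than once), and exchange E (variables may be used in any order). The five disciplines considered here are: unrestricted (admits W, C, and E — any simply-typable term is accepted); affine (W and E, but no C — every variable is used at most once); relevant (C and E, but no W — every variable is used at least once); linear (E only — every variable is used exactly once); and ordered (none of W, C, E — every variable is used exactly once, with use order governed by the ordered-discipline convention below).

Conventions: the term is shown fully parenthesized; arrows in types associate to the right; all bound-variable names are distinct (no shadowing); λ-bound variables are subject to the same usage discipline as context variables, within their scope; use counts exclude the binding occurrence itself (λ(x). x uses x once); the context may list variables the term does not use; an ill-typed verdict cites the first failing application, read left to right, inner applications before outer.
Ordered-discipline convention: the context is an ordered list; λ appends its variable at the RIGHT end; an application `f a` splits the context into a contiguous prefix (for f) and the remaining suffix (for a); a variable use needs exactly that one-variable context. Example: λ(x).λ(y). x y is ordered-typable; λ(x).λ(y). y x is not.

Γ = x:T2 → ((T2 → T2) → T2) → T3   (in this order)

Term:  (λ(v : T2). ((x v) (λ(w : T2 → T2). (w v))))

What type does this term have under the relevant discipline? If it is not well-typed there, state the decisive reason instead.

term : T2 → T3
counts: x: 1×; v [bound]: 2×; w [bound]: 1×
uses in reading order: x, v, w, v
typing: the term checks, with type T2 → T3
per-discipline verdicts: ordered ✗, linear ✗, affine ✗, relevant ✓, unrestricted ✓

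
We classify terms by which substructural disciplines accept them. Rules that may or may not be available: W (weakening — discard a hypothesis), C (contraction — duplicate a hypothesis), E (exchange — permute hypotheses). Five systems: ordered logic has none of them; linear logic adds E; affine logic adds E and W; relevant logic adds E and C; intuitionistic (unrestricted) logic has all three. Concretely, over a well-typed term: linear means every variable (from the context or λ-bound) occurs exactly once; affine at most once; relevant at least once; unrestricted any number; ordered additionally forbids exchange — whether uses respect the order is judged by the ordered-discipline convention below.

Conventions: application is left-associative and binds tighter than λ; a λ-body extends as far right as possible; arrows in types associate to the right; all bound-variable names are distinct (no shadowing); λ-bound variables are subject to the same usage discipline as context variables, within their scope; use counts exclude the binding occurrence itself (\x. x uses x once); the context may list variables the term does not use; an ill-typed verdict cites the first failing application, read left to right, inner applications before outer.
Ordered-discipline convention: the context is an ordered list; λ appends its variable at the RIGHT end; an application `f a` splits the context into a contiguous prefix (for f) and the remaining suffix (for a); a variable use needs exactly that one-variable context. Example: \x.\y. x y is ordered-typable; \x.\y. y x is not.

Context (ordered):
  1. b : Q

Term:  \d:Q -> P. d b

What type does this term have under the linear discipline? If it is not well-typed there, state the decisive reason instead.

term : (Q -> P) -> P
variable uses: b ×1, d [bound] ×1
left-to-right use order: d, b
typing: the term checks, with type (Q -> P) -> P
all disciplines: ordered ✗ · linear ✓ · affine ✓ · relevant ✓ · unrestricted ✓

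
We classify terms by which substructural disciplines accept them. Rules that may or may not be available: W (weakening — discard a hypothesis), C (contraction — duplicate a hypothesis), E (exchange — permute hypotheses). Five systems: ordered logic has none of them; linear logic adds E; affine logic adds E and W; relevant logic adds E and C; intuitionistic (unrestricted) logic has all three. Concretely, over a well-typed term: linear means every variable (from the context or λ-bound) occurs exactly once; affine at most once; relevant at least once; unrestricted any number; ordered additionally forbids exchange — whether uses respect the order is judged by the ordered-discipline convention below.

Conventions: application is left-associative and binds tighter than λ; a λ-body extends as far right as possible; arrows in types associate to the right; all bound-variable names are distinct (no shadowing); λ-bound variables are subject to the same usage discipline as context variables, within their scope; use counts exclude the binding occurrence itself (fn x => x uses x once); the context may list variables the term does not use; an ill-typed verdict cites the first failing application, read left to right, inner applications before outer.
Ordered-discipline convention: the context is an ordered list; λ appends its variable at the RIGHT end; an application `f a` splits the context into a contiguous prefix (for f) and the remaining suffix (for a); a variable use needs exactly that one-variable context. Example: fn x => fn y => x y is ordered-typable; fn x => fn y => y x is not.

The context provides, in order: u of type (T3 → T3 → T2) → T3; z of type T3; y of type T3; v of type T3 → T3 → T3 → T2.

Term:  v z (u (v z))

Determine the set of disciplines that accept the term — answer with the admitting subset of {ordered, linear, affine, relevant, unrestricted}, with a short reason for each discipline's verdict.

admitting disciplines: unrestricted
use counts: u ×1, z ×2, y ×0, v ×2
use order (left to right): v, z, u, v, z
typing: well-typed at T3 → T2
ordered: ✗ — needs contraction — z ×2, v ×2; y never used (weakening)
linear: ✗ — needs contraction — z ×2, v ×2; y never used (weakening)
affine: ✗ — needs contraction — z ×2, v ×2
relevant: ✗ — y never used (weakening)
unrestricted: ✓ — typability at T3 → T2 is all that's needed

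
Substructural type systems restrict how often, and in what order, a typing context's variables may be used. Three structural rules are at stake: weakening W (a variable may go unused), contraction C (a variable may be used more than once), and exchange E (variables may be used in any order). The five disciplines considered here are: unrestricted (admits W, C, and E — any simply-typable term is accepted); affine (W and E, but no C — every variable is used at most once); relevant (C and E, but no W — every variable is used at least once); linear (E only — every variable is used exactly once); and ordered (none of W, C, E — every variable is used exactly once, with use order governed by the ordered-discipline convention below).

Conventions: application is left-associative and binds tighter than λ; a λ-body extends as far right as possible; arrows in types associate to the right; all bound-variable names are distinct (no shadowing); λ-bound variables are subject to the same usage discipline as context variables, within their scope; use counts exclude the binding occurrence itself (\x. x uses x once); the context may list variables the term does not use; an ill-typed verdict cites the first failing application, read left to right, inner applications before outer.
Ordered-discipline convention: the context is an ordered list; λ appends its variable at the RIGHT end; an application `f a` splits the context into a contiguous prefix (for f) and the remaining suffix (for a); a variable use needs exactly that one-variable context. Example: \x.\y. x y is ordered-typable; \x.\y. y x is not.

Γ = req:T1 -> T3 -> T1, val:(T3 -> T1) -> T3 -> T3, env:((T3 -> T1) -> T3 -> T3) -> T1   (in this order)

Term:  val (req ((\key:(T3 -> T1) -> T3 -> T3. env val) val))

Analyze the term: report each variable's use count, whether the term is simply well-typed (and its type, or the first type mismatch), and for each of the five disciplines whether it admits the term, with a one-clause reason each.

variable uses: req=1; val=3; env=1; key (bound)=0
use order (left to right): val, req, env, val, val
typing: the term checks, with type T3 -> T3
ordered ✗ (uses contraction: val ×3; needs weakening: key unused)
linear ✗ (uses contraction: val ×3; needs weakening: key unused)
affine ✗ (uses contraction: val ×3)
relevant ✗ (needs weakening: key unused)
unrestricted ✓ (type-checks (T3 -> T3) and nothing is barred)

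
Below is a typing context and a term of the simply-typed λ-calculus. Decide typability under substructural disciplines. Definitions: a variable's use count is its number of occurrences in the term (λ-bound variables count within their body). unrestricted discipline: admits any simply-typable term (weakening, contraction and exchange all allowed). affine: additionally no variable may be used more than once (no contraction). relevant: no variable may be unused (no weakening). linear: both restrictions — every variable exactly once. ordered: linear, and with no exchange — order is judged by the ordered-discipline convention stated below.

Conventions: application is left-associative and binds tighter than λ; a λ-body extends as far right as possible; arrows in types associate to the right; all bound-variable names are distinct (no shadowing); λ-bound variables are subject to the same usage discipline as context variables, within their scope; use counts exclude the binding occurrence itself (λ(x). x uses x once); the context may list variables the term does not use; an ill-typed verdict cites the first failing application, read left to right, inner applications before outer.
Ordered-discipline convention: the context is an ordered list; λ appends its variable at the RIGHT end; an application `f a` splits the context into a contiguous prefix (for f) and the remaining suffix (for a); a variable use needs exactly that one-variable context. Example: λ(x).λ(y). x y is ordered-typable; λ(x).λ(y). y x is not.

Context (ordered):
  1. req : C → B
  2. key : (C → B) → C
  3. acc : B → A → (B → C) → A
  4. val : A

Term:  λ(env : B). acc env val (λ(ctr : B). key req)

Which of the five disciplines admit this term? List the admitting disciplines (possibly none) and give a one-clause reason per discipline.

admitted in: affine, unrestricted
variable uses: req: 1×, key: 1×, acc: 1×, val: 1×, env (bound): 1×, ctr (bound): 0×
uses in reading order: acc, env, val, key, req
typing: well-typed — term : B → A
ordered ✗ (unused: ctr — weakening required)
linear ✗ (unused: ctr — weakening required)
affine ✓ (at most one use each (req, key, acc, val, env, ctr))
relevant ✗ (unused: ctr — weakening required)
unrestricted ✓ (typability at B → A is all that's needed)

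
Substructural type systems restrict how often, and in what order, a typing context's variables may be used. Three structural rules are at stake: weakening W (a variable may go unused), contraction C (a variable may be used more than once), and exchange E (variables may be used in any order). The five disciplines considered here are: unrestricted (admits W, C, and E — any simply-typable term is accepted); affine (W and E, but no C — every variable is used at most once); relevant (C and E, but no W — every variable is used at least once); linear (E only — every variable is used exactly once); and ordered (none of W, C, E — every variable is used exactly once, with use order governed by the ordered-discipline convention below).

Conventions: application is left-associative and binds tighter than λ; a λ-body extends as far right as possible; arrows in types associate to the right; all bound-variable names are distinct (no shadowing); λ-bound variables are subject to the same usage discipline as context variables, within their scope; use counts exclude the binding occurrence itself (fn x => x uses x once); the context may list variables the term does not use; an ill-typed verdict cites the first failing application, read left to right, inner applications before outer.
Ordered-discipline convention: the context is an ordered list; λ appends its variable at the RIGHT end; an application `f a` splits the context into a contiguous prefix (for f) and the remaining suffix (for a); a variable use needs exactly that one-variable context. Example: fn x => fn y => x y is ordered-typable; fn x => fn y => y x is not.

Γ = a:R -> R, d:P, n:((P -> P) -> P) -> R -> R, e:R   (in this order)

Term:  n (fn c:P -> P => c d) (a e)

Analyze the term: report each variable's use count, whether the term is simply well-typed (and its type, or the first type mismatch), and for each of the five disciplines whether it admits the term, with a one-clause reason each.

counts: a ×1, d ×1, n ×1, e ×1, c (λ-bound) ×1
uses in reading order: n, c, d, a, e
typing: ✓ — R
ordered ✗ (needs exchange: uses follow n, c, d, a, e)
linear ✓ (a, d, n, e, c: one use apiece)
affine ✓ (at most one use each (a, d, n, e, c))
relevant ✓ (at least one use each (a, d, n, e, c))
unrestricted ✓ (type-checks (R) and nothing is barred)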